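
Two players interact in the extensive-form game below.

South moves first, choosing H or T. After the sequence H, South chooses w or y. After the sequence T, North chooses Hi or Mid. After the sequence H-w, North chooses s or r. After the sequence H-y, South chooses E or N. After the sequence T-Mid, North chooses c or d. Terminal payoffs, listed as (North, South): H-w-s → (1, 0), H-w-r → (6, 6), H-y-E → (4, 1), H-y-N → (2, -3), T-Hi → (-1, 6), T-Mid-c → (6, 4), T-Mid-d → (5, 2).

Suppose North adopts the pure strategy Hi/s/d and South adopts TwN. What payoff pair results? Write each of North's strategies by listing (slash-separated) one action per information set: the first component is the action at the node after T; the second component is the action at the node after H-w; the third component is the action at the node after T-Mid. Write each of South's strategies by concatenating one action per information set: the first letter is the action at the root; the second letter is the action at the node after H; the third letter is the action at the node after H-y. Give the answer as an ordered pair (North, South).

(-1, 6)

Trace the play path from the root:
  South plays T
  North plays Hi at [T]
→ terminal payoff (-1, 6).
(North's choice at the node after H-w is never reached on this path, so it doesn't affect the outcome.)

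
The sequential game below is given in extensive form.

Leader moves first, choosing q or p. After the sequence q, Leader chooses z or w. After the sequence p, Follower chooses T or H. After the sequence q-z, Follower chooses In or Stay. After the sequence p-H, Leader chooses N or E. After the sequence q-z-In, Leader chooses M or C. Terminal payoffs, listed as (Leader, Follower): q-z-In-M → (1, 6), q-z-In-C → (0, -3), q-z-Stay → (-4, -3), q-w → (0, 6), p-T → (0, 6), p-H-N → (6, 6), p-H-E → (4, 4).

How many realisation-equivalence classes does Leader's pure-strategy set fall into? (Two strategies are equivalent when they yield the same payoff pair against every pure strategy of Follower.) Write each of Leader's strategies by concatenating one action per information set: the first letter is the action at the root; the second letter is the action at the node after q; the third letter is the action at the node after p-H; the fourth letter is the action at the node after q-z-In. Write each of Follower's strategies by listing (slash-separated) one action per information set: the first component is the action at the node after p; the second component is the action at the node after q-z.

5

Leader has 16 pure strategies: qzNM, qzNC, qzEM, qzEC, qwNM, qwNC, qwEM, qwEC, pzNM, pzNC, pzEM, pzEC, pwNM, pwNC, pwEM, pwEC. Columns: T/In, T/Stay, H/In, H/Stay.
{qzNM, qzEM} → row (1,6) (-4,-3) (1,6) (-4,-3)
{qzNC, qzEC} → row (0,-3) (-4,-3) (0,-3) (-4,-3)
{qwNM, qwNC, qwEM, qwEC} → row (0,6) (0,6) (0,6) (0,6)
{pzNM, pzNC, pwNM, pwNC} → row (0,6) (0,6) (6,6) (6,6)
{pzEM, pzEC, pwEM, pwEC} → row (0,6) (0,6) (4,4) (4,4)
That's 5 distinct rows out of 16 strategies.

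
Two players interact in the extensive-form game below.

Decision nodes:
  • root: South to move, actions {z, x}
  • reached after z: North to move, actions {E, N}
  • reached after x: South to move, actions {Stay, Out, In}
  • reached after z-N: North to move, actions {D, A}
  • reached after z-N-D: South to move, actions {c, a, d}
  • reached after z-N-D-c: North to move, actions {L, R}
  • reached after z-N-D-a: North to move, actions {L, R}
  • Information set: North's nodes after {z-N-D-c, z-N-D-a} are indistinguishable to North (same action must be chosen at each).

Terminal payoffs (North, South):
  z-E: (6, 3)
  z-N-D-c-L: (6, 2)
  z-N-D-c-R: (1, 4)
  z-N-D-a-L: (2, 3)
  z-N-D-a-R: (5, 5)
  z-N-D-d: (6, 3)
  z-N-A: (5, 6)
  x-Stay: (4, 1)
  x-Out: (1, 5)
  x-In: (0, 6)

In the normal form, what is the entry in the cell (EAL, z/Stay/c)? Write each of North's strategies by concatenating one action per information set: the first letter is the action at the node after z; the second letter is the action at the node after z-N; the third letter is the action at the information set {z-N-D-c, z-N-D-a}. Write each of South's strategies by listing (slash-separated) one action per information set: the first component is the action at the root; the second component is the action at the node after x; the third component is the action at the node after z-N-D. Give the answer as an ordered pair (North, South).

(6, 3)

Trace the play path from the root:
  South plays z
  North plays E at [z]
→ terminal payoff (6, 3).
(North's choice at the node after z-N is never reached on this path, so it doesn't affect the outcome.)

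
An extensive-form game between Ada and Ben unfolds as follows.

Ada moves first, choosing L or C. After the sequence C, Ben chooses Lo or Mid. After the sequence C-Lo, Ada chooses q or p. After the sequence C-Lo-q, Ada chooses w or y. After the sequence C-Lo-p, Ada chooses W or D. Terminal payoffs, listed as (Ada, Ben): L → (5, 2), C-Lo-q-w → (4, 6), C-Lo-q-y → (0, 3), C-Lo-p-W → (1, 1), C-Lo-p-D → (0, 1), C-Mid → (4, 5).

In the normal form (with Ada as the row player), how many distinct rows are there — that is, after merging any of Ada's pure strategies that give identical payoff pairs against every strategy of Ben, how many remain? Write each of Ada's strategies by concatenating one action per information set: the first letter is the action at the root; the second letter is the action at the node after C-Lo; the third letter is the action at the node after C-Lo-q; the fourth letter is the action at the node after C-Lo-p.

Ada has 16 pure strategies: LqwW, LqwD, LqyW, LqyD, LpwW, LpwD, LpyW, LpyD, CqwW, CqwD, CqyW, CqyD, CpwW, CpwD, CpyW, CpyD. Columns: Lo, Mid.
{LqwW, LqwD, LqyW, LqyD, LpwW, LpwD, LpyW, LpyD} → row (5,2) (5,2)
{CqwW, CqwD} → row (4,6) (4,5)
{CqyW, CqyD} → row (0,3) (4,5)
{CpwW, CpyW} → row (1,1) (4,5)
{CpwD, CpyD} → row (0,1) (4,5)
That's 5 distinct rows out of 16 strategies.

5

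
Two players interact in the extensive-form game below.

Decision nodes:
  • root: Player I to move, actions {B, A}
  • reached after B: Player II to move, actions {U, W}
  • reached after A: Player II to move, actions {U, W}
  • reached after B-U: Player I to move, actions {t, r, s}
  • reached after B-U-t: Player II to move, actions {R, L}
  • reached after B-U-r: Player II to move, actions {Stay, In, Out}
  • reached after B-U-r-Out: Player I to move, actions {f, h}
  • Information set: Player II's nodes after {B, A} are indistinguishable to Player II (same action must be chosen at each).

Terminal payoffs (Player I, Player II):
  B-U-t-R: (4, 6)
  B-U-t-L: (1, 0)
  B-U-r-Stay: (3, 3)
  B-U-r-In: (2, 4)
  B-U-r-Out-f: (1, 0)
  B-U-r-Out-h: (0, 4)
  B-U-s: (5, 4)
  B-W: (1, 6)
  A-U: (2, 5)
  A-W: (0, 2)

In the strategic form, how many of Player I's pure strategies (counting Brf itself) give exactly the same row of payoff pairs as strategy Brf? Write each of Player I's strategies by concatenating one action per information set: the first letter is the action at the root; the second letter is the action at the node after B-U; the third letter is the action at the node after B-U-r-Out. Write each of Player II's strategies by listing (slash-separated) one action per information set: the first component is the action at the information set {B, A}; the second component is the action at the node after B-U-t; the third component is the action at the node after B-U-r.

1

Row for Brf (columns U/R/Stay, U/R/In, U/R/Out, U/L/Stay, U/L/In, U/L/Out, W/R/Stay, W/R/In, W/R/Out, W/L/Stay, W/L/In, W/L/Out): (3,3) (2,4) (1,0) (3,3) (2,4) (1,0) (1,6) (1,6) (1,6) (1,6) (1,6) (1,6).
Every one of Player I's information sets is on the play path for some reply by Player II when Player I follows Brf.
Changing the action at any of them therefore changes at least one column, so only Brf itself gives this row.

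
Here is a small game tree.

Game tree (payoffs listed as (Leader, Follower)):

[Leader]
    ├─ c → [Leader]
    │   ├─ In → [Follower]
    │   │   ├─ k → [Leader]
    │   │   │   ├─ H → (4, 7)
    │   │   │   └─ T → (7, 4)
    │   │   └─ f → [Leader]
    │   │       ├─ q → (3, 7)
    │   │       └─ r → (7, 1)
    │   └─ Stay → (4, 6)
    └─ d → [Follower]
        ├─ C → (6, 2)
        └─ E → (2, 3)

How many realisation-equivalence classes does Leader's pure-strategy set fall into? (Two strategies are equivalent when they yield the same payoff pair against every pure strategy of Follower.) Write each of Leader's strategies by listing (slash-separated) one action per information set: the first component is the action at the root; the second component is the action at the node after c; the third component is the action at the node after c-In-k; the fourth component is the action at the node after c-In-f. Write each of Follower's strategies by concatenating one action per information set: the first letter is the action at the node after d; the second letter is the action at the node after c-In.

6

Leader has 16 pure strategies: c/In/H/q, c/In/H/r, c/In/T/q, c/In/T/r, c/Stay/H/q, c/Stay/H/r, c/Stay/T/q, c/Stay/T/r, d/In/H/q, d/In/H/r, d/In/T/q, d/In/T/r, d/Stay/H/q, d/Stay/H/r, d/Stay/T/q, d/Stay/T/r. Columns: Ck, Cf, Ek, Ef.
{c/In/H/q} → row (4,7) (3,7) (4,7) (3,7)
{c/In/H/r} → row (4,7) (7,1) (4,7) (7,1)
{c/In/T/q} → row (7,4) (3,7) (7,4) (3,7)
{c/In/T/r} → row (7,4) (7,1) (7,4) (7,1)
{c/Stay/H/q, c/Stay/H/r, c/Stay/T/q, c/Stay/T/r} → row (4,6) (4,6) (4,6) (4,6)
{d/In/H/q, d/In/H/r, d/In/T/q, d/In/T/r, d/Stay/H/q, d/Stay/H/r, d/Stay/T/q, d/Stay/T/r} → row (6,2) (6,2) (2,3) (2,3)
That's 6 distinct rows out of 16 strategies.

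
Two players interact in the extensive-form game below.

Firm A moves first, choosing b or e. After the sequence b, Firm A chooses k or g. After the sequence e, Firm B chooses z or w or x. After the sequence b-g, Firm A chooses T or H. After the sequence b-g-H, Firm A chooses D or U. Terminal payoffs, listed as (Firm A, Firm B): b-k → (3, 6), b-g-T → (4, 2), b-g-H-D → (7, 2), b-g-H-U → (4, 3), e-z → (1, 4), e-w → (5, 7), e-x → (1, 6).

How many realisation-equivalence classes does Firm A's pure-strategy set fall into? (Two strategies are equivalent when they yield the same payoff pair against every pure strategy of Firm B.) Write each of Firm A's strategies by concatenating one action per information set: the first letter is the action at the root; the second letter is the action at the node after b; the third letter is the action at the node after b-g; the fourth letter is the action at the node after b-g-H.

5

Firm A has 16 pure strategies: bkTD, bkTU, bkHD, bkHU, bgTD, bgTU, bgHD, bgHU, ekTD, ekTU, ekHD, ekHU, egTD, egTU, egHD, egHU. Columns: z, w, x.
{bkTD, bkTU, bkHD, bkHU} → row (3,6) (3,6) (3,6)
{bgTD, bgTU} → row (4,2) (4,2) (4,2)
{bgHD} → row (7,2) (7,2) (7,2)
{bgHU} → row (4,3) (4,3) (4,3)
{ekTD, ekTU, ekHD, ekHU, egTD, egTU, egHD, egHU} → row (1,4) (5,7) (1,6)
That's 5 distinct rows out of 16 strategies.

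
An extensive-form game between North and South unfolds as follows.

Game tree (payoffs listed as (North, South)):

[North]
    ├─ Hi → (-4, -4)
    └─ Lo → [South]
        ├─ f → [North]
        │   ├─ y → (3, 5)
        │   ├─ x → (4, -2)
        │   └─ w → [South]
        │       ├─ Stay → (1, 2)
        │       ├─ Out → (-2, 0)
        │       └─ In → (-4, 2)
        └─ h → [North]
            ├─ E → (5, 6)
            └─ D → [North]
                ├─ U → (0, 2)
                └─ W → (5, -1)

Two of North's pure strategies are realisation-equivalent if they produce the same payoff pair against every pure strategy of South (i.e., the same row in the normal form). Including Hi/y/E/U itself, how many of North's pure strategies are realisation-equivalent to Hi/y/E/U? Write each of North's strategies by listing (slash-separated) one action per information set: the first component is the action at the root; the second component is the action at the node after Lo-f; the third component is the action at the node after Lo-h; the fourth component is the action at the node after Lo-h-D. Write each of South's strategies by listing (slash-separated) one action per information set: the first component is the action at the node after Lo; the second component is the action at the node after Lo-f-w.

12

Row for Hi/y/E/U (columns f/Stay, f/Out, f/In, h/Stay, h/Out, h/In): (-4,-4) (-4,-4) (-4,-4) (-4,-4) (-4,-4) (-4,-4).
Under Hi/y/E/U, North's choice at the node after Lo-f and at the node after Lo-h and at the node after Lo-h-D can never be reached regardless of what South does, so varying those choices leaves every outcome unchanged.
Holding the reachable choices fixed and varying the unreachable ones freely already gives 3 × 2 × 2 = 12 equivalent strategies.
No other strategy reproduces this row, so those 12 are the full class: Hi/y/E/U, Hi/y/E/W, Hi/y/D/U, Hi/y/D/W, Hi/x/E/U, Hi/x/E/W, Hi/x/D/U, Hi/x/D/W, Hi/w/E/U, Hi/w/E/W, Hi/w/D/U, Hi/w/D/W.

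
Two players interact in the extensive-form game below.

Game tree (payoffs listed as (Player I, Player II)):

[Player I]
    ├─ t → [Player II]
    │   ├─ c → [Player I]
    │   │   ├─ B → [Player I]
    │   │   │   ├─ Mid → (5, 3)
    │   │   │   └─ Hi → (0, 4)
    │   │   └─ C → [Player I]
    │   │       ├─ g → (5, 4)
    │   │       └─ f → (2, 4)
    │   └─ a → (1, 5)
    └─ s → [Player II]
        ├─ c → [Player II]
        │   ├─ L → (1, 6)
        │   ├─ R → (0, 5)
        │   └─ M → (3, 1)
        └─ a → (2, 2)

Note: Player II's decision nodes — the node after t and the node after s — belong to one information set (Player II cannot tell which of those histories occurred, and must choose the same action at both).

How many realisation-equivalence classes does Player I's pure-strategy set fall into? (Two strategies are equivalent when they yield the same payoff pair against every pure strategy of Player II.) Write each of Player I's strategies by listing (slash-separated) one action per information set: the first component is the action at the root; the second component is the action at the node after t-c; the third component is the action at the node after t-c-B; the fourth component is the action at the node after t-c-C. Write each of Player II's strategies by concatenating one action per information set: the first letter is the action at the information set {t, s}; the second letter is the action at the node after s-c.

5

Player I has 16 pure strategies: t/B/Mid/g, t/B/Mid/f, t/B/Hi/g, t/B/Hi/f, t/C/Mid/g, t/C/Mid/f, t/C/Hi/g, t/C/Hi/f, s/B/Mid/g, s/B/Mid/f, s/B/Hi/g, s/B/Hi/f, s/C/Mid/g, s/C/Mid/f, s/C/Hi/g, s/C/Hi/f. Columns: cL, cR, cM, aL, aR, aM.
{t/B/Mid/g, t/B/Mid/f} → row (5,3) (5,3) (5,3) (1,5) (1,5) (1,5)
{t/B/Hi/g, t/B/Hi/f} → row (0,4) (0,4) (0,4) (1,5) (1,5) (1,5)
{t/C/Mid/g, t/C/Hi/g} → row (5,4) (5,4) (5,4) (1,5) (1,5) (1,5)
{t/C/Mid/f, t/C/Hi/f} → row (2,4) (2,4) (2,4) (1,5) (1,5) (1,5)
{s/B/Mid/g, s/B/Mid/f, s/B/Hi/g, s/B/Hi/f, s/C/Mid/g, s/C/Mid/f, s/C/Hi/g, s/C/Hi/f} → row (1,6) (0,5) (3,1) (2,2) (2,2) (2,2)
That's 5 distinct rows out of 16 strategies.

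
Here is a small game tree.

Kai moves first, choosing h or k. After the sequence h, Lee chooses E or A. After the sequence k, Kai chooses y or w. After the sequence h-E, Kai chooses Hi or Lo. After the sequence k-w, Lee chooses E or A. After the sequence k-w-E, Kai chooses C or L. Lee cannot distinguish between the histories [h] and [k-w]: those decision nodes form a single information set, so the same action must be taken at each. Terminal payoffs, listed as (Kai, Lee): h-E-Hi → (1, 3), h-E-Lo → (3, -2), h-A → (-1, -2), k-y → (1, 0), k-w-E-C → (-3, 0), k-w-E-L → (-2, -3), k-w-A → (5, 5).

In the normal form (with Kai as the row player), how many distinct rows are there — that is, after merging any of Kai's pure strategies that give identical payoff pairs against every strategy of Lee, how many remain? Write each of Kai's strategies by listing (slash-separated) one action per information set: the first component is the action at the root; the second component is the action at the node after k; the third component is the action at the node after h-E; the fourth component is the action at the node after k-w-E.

Kai has 16 pure strategies: h/y/Hi/C, h/y/Hi/L, h/y/Lo/C, h/y/Lo/L, h/w/Hi/C, h/w/Hi/L, h/w/Lo/C, h/w/Lo/L, k/y/Hi/C, k/y/Hi/L, k/y/Lo/C, k/y/Lo/L, k/w/Hi/C, k/w/Hi/L, k/w/Lo/C, k/w/Lo/L. Columns: E, A.
{h/y/Hi/C, h/y/Hi/L, h/w/Hi/C, h/w/Hi/L} → row (1,3) (-1,-2)
{h/y/Lo/C, h/y/Lo/L, h/w/Lo/C, h/w/Lo/L} → row (3,-2) (-1,-2)
{k/y/Hi/C, k/y/Hi/L, k/y/Lo/C, k/y/Lo/L} → row (1,0) (1,0)
{k/w/Hi/C, k/w/Lo/C} → row (-3,0) (5,5)
{k/w/Hi/L, k/w/Lo/L} → row (-2,-3) (5,5)
That's 5 distinct rows out of 16 strategies.

5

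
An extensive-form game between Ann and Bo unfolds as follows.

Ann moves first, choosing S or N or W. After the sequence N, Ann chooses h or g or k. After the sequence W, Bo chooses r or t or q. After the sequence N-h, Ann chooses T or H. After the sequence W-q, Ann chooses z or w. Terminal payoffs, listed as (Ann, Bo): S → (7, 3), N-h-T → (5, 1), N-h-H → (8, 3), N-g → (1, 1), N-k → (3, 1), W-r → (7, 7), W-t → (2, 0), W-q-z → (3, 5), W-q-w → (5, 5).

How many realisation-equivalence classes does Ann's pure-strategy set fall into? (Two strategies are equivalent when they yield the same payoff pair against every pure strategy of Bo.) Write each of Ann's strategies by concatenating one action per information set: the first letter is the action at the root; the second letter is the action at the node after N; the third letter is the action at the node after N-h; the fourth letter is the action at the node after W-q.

7

Ann has 36 pure strategies: ShTz, ShTw, ShHz, ShHw, SgTz, SgTw, SgHz, SgHw, SkTz, SkTw, SkHz, SkHw, NhTz, NhTw, NhHz, NhHw, NgTz, NgTw, NgHz, NgHw, NkTz, NkTw, NkHz, NkHw, WhTz, WhTw, WhHz, WhHw, WgTz, WgTw, WgHz, WgHw, WkTz, WkTw, WkHz, WkHw. Columns: r, t, q.
{ShTz, ShTw, ShHz, ShHw, SgTz, SgTw, SgHz, SgHw, SkTz, SkTw, SkHz, SkHw} → row (7,3) (7,3) (7,3)
{NhTz, NhTw} → row (5,1) (5,1) (5,1)
{NhHz, NhHw} → row (8,3) (8,3) (8,3)
{NgTz, NgTw, NgHz, NgHw} → row (1,1) (1,1) (1,1)
{NkTz, NkTw, NkHz, NkHw} → row (3,1) (3,1) (3,1)
{WhTz, WhHz, WgTz, WgHz, WkTz, WkHz} → row (7,7) (2,0) (3,5)
{WhTw, WhHw, WgTw, WgHw, WkTw, WkHw} → row (7,7) (2,0) (5,5)
That's 7 distinct rows out of 36 strategies.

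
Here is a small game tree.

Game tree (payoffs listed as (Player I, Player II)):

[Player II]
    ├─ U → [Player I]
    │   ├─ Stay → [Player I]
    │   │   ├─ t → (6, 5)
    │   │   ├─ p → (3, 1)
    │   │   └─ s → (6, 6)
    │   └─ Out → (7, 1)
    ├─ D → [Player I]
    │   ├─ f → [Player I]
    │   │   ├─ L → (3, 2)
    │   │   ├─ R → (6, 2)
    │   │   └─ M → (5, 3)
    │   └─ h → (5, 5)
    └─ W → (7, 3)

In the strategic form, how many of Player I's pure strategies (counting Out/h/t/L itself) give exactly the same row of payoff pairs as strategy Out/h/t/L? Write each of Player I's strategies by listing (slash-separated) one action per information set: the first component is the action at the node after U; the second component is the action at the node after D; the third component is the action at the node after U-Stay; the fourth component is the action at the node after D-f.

Row for Out/h/t/L (columns U, D, W): (7,1) (5,5) (7,3).
Under Out/h/t/L, Player I's choice at the node after U-Stay and at the node after D-f can never be reached regardless of what Player II does, so varying those choices leaves every outcome unchanged.
Holding the reachable choices fixed and varying the unreachable ones freely already gives 3 × 3 = 9 equivalent strategies.
No other strategy reproduces this row, so those 9 are the full class: Out/h/t/L, Out/h/t/R, Out/h/t/M, Out/h/p/L, Out/h/p/R, Out/h/p/M, Out/h/s/L, Out/h/s/R, Out/h/s/M.

9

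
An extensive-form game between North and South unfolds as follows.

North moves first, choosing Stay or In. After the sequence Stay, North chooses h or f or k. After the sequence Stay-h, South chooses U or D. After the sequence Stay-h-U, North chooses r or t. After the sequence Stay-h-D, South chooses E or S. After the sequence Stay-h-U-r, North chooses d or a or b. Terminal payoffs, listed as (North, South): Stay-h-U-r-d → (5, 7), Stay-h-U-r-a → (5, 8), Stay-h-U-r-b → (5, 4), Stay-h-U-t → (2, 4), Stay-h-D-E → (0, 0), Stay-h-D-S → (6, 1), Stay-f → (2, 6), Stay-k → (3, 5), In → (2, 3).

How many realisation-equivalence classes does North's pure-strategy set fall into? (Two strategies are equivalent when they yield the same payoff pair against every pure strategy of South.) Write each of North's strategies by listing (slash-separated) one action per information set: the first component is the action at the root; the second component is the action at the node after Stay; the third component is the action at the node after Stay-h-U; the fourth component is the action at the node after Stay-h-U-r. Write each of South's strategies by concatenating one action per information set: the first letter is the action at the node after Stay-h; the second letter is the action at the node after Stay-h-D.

7

North has 36 pure strategies: Stay/h/r/d, Stay/h/r/a, Stay/h/r/b, Stay/h/t/d, Stay/h/t/a, Stay/h/t/b, Stay/f/r/d, Stay/f/r/a, Stay/f/r/b, Stay/f/t/d, Stay/f/t/a, Stay/f/t/b, Stay/k/r/d, Stay/k/r/a, Stay/k/r/b, Stay/k/t/d, Stay/k/t/a, Stay/k/t/b, In/h/r/d, In/h/r/a, In/h/r/b, In/h/t/d, In/h/t/a, In/h/t/b, In/f/r/d, In/f/r/a, In/f/r/b, In/f/t/d, In/f/t/a, In/f/t/b, In/k/r/d, In/k/r/a, In/k/r/b, In/k/t/d, In/k/t/a, In/k/t/b. Columns: UE, US, DE, DS.
{Stay/h/r/d} → row (5,7) (5,7) (0,0) (6,1)
{Stay/h/r/a} → row (5,8) (5,8) (0,0) (6,1)
{Stay/h/r/b} → row (5,4) (5,4) (0,0) (6,1)
{Stay/h/t/d, Stay/h/t/a, Stay/h/t/b} → row (2,4) (2,4) (0,0) (6,1)
{Stay/f/r/d, Stay/f/r/a, Stay/f/r/b, Stay/f/t/d, Stay/f/t/a, Stay/f/t/b} → row (2,6) (2,6) (2,6) (2,6)
{Stay/k/r/d, Stay/k/r/a, Stay/k/r/b, Stay/k/t/d, Stay/k/t/a, Stay/k/t/b} → row (3,5) (3,5) (3,5) (3,5)
{In/h/r/d, In/h/r/a, In/h/r/b, In/h/t/d, In/h/t/a, In/h/t/b, In/f/r/d, In/f/r/a, In/f/r/b, In/f/t/d, In/f/t/a, In/f/t/b, In/k/r/d, In/k/r/a, In/k/r/b, In/k/t/d, In/k/t/a, In/k/t/b} → row (2,3) (2,3) (2,3) (2,3)
That's 7 distinct rows out of 36 strategies.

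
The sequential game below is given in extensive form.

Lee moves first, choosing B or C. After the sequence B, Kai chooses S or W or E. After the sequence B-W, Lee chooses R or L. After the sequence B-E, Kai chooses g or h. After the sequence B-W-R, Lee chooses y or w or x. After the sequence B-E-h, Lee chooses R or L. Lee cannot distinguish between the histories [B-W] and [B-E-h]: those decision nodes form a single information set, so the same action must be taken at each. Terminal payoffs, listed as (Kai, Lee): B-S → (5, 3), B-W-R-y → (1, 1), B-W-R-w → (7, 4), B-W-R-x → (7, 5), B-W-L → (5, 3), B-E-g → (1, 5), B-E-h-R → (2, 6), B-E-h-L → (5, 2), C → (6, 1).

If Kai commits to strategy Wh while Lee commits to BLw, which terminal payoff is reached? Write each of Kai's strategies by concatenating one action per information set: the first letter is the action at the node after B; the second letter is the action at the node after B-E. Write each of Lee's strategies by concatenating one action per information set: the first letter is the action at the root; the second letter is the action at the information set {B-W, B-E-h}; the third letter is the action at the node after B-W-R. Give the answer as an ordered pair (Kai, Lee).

Trace the play path from the root:
  Lee plays B
  Kai plays W at [B]
  Lee plays L at [B-W]
→ terminal payoff (5, 3).
(Kai's choice at the node after B-E is never reached on this path, so it doesn't affect the outcome.)

(5, 3)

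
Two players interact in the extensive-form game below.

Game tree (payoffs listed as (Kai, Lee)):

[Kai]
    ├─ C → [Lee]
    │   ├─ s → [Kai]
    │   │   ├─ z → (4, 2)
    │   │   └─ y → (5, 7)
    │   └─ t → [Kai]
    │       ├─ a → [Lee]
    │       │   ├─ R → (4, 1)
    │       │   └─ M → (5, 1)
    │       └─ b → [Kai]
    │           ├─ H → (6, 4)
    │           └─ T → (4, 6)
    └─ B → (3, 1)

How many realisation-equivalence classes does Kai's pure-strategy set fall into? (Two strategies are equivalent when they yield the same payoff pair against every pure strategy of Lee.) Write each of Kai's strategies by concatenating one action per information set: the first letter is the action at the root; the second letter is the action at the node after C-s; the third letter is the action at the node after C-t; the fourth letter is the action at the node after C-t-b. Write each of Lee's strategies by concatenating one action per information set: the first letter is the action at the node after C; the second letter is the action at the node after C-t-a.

Kai has 16 pure strategies: CzaH, CzaT, CzbH, CzbT, CyaH, CyaT, CybH, CybT, BzaH, BzaT, BzbH, BzbT, ByaH, ByaT, BybH, BybT. Columns: sR, sM, tR, tM.
{CzaH, CzaT} → row (4,2) (4,2) (4,1) (5,1)
{CzbH} → row (4,2) (4,2) (6,4) (6,4)
{CzbT} → row (4,2) (4,2) (4,6) (4,6)
{CyaH, CyaT} → row (5,7) (5,7) (4,1) (5,1)
{CybH} → row (5,7) (5,7) (6,4) (6,4)
{CybT} → row (5,7) (5,7) (4,6) (4,6)
{BzaH, BzaT, BzbH, BzbT, ByaH, ByaT, BybH, BybT} → row (3,1) (3,1) (3,1) (3,1)
That's 7 distinct rows out of 16 strategies.

7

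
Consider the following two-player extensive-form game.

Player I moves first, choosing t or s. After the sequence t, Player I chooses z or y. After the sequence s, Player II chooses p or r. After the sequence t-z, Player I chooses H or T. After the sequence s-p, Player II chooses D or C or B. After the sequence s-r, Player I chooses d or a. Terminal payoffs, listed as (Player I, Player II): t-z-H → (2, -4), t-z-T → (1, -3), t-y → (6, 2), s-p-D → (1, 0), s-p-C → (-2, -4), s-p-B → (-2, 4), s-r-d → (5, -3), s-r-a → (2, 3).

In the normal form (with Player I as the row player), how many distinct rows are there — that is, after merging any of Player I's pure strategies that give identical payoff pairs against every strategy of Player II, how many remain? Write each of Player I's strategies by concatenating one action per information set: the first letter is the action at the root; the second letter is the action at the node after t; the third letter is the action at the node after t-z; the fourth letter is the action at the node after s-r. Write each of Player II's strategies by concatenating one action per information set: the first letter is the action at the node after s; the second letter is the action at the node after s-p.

5

Player I has 16 pure strategies: tzHd, tzHa, tzTd, tzTa, tyHd, tyHa, tyTd, tyTa, szHd, szHa, szTd, szTa, syHd, syHa, syTd, syTa. Columns: pD, pC, pB, rD, rC, rB.
{tzHd, tzHa} → row (2,-4) (2,-4) (2,-4) (2,-4) (2,-4) (2,-4)
{tzTd, tzTa} → row (1,-3) (1,-3) (1,-3) (1,-3) (1,-3) (1,-3)
{tyHd, tyHa, tyTd, tyTa} → row (6,2) (6,2) (6,2) (6,2) (6,2) (6,2)
{szHd, szTd, syHd, syTd} → row (1,0) (-2,-4) (-2,4) (5,-3) (5,-3) (5,-3)
{szHa, szTa, syHa, syTa} → row (1,0) (-2,-4) (-2,4) (2,3) (2,3) (2,3)
That's 5 distinct rows out of 16 strategies.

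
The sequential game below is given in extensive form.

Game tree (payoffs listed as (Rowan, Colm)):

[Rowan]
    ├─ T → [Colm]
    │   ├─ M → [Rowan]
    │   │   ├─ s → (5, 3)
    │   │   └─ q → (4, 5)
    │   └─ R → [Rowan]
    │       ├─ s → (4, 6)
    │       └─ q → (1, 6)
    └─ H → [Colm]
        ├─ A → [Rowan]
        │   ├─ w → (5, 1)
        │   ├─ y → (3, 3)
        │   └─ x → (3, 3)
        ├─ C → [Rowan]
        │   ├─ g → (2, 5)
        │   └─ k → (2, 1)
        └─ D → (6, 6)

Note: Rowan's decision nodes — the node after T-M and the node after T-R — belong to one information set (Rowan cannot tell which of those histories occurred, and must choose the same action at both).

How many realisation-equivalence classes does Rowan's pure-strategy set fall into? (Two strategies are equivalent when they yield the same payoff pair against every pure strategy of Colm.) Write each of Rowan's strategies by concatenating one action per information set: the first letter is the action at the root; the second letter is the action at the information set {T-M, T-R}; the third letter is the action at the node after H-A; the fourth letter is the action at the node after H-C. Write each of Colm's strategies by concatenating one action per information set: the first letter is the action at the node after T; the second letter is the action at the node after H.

6

Rowan has 24 pure strategies: Tswg, Tswk, Tsyg, Tsyk, Tsxg, Tsxk, Tqwg, Tqwk, Tqyg, Tqyk, Tqxg, Tqxk, Hswg, Hswk, Hsyg, Hsyk, Hsxg, Hsxk, Hqwg, Hqwk, Hqyg, Hqyk, Hqxg, Hqxk. Columns: MA, MC, MD, RA, RC, RD.
{Tswg, Tswk, Tsyg, Tsyk, Tsxg, Tsxk} → row (5,3) (5,3) (5,3) (4,6) (4,6) (4,6)
{Tqwg, Tqwk, Tqyg, Tqyk, Tqxg, Tqxk} → row (4,5) (4,5) (4,5) (1,6) (1,6) (1,6)
{Hswg, Hqwg} → row (5,1) (2,5) (6,6) (5,1) (2,5) (6,6)
{Hswk, Hqwk} → row (5,1) (2,1) (6,6) (5,1) (2,1) (6,6)
{Hsyg, Hsxg, Hqyg, Hqxg} → row (3,3) (2,5) (6,6) (3,3) (2,5) (6,6)
{Hsyk, Hsxk, Hqyk, Hqxk} → row (3,3) (2,1) (6,6) (3,3) (2,1) (6,6)
That's 6 distinct rows out of 24 strategies.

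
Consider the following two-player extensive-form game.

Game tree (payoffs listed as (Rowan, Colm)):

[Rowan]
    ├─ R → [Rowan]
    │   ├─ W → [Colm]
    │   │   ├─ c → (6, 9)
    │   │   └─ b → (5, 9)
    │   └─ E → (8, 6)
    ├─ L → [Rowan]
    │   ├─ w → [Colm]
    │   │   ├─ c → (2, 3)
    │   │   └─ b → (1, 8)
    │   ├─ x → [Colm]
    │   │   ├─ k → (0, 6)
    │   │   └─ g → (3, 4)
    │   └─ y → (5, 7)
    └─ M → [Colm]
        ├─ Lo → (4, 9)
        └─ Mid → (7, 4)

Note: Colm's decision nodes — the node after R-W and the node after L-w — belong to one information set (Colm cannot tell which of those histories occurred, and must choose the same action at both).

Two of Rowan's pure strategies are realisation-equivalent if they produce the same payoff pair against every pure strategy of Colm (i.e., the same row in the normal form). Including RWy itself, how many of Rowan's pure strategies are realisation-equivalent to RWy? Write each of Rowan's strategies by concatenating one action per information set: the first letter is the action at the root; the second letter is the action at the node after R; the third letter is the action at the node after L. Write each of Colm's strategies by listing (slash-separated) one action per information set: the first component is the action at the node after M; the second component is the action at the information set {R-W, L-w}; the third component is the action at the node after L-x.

3

Row for RWy (columns Lo/c/k, Lo/c/g, Lo/b/k, Lo/b/g, Mid/c/k, Mid/c/g, Mid/b/k, Mid/b/g): (6,9) (6,9) (5,9) (5,9) (6,9) (6,9) (5,9) (5,9).
Under RWy, Rowan's choice at the node after L can never be reached regardless of what Colm does, so varying those choices leaves every outcome unchanged.
Holding the reachable choices fixed and varying the unreachable one freely already gives 3 equivalent strategies.
No other strategy reproduces this row, so those 3 are the full class: RWw, RWx, RWy.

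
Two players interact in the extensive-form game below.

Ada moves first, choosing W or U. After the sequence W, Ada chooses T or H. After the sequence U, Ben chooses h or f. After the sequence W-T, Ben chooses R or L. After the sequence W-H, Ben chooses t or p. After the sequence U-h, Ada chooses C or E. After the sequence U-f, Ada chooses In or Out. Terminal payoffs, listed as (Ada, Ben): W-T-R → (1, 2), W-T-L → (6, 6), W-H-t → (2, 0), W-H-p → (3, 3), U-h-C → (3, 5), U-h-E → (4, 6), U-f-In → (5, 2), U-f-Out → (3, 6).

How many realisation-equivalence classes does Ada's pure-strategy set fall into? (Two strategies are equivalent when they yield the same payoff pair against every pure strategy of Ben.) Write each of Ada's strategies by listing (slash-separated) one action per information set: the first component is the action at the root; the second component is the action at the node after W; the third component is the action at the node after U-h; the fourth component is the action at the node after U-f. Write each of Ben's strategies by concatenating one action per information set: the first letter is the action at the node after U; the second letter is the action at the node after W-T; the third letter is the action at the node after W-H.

6

Ada has 16 pure strategies: W/T/C/In, W/T/C/Out, W/T/E/In, W/T/E/Out, W/H/C/In, W/H/C/Out, W/H/E/In, W/H/E/Out, U/T/C/In, U/T/C/Out, U/T/E/In, U/T/E/Out, U/H/C/In, U/H/C/Out, U/H/E/In, U/H/E/Out. Columns: hRt, hRp, hLt, hLp, fRt, fRp, fLt, fLp.
{W/T/C/In, W/T/C/Out, W/T/E/In, W/T/E/Out} → row (1,2) (1,2) (6,6) (6,6) (1,2) (1,2) (6,6) (6,6)
{W/H/C/In, W/H/C/Out, W/H/E/In, W/H/E/Out} → row (2,0) (3,3) (2,0) (3,3) (2,0) (3,3) (2,0) (3,3)
{U/T/C/In, U/H/C/In} → row (3,5) (3,5) (3,5) (3,5) (5,2) (5,2) (5,2) (5,2)
{U/T/C/Out, U/H/C/Out} → row (3,5) (3,5) (3,5) (3,5) (3,6) (3,6) (3,6) (3,6)
{U/T/E/In, U/H/E/In} → row (4,6) (4,6) (4,6) (4,6) (5,2) (5,2) (5,2) (5,2)
{U/T/E/Out, U/H/E/Out} → row (4,6) (4,6) (4,6) (4,6) (3,6) (3,6) (3,6) (3,6)
That's 6 distinct rows out of 16 strategies.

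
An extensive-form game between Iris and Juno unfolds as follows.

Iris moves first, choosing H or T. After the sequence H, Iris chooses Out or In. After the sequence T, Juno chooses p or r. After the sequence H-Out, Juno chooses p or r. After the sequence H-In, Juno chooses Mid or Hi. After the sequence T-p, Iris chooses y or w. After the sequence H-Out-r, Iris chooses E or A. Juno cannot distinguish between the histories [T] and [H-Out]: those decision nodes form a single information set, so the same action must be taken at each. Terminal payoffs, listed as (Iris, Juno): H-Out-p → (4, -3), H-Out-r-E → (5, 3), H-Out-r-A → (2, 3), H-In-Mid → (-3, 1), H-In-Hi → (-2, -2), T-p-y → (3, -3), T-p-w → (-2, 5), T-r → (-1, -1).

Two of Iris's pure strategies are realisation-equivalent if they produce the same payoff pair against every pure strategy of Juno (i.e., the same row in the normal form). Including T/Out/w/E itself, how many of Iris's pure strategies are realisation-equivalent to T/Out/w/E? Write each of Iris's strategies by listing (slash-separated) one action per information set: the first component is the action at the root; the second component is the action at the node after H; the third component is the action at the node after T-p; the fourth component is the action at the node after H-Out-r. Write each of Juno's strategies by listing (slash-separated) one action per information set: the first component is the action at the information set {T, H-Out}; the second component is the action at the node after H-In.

4

Row for T/Out/w/E (columns p/Mid, p/Hi, r/Mid, r/Hi): (-2,5) (-2,5) (-1,-1) (-1,-1).
Under T/Out/w/E, Iris's choice at the node after H and at the node after H-Out-r can never be reached regardless of what Juno does, so varying those choices leaves every outcome unchanged.
Holding the reachable choices fixed and varying the unreachable ones freely already gives 2 × 2 = 4 equivalent strategies.
No other strategy reproduces this row, so those 4 are the full class: T/Out/w/E, T/Out/w/A, T/In/w/E, T/In/w/A.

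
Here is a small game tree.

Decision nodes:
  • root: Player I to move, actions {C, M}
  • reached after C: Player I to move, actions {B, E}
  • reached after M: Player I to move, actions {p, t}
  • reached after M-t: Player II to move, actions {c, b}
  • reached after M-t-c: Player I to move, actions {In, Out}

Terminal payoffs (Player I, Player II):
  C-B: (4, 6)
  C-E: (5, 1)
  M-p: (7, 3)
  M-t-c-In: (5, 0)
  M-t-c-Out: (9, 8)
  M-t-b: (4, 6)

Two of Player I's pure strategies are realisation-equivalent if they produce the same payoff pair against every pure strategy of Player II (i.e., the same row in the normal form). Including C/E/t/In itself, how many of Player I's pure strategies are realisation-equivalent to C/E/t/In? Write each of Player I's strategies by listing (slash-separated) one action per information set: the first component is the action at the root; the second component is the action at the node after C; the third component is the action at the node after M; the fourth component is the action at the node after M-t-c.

Row for C/E/t/In (columns c, b): (5,1) (5,1).
Under C/E/t/In, Player I's choice at the node after M and at the node after M-t-c can never be reached regardless of what Player II does, so varying those choices leaves every outcome unchanged.
Holding the reachable choices fixed and varying the unreachable ones freely already gives 2 × 2 = 4 equivalent strategies.
No other strategy reproduces this row, so those 4 are the full class: C/E/p/In, C/E/p/Out, C/E/t/In, C/E/t/Out.

4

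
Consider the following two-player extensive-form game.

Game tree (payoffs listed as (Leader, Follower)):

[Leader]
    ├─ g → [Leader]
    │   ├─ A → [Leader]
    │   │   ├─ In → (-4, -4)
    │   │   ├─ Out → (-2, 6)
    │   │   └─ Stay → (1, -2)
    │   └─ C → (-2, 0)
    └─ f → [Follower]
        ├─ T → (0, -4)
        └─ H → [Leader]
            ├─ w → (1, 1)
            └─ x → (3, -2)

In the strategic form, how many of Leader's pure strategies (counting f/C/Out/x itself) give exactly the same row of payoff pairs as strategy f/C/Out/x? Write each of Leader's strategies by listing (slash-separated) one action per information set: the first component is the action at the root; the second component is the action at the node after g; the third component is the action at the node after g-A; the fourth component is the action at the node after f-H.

Row for f/C/Out/x (columns T, H): (0,-4) (3,-2).
Under f/C/Out/x, Leader's choice at the node after g and at the node after g-A can never be reached regardless of what Follower does, so varying those choices leaves every outcome unchanged.
Holding the reachable choices fixed and varying the unreachable ones freely already gives 2 × 3 = 6 equivalent strategies.
No other strategy reproduces this row, so those 6 are the full class: f/A/In/x, f/A/Out/x, f/A/Stay/x, f/C/In/x, f/C/Out/x, f/C/Stay/x.

6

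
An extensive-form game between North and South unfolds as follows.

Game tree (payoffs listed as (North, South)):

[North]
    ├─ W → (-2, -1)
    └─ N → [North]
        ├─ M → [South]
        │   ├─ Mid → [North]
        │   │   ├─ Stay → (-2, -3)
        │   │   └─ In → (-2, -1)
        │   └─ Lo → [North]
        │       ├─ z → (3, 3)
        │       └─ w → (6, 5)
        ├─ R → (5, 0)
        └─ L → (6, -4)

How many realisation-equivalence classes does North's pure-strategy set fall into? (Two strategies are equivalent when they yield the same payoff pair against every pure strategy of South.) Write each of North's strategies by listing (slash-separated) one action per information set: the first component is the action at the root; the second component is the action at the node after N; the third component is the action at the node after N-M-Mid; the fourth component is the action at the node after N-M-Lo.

North has 24 pure strategies: W/M/Stay/z, W/M/Stay/w, W/M/In/z, W/M/In/w, W/R/Stay/z, W/R/Stay/w, W/R/In/z, W/R/In/w, W/L/Stay/z, W/L/Stay/w, W/L/In/z, W/L/In/w, N/M/Stay/z, N/M/Stay/w, N/M/In/z, N/M/In/w, N/R/Stay/z, N/R/Stay/w, N/R/In/z, N/R/In/w, N/L/Stay/z, N/L/Stay/w, N/L/In/z, N/L/In/w. Columns: Mid, Lo.
{W/M/Stay/z, W/M/Stay/w, W/M/In/z, W/M/In/w, W/R/Stay/z, W/R/Stay/w, W/R/In/z, W/R/In/w, W/L/Stay/z, W/L/Stay/w, W/L/In/z, W/L/In/w} → row (-2,-1) (-2,-1)
{N/M/Stay/z} → row (-2,-3) (3,3)
{N/M/Stay/w} → row (-2,-3) (6,5)
{N/M/In/z} → row (-2,-1) (3,3)
{N/M/In/w} → row (-2,-1) (6,5)
{N/R/Stay/z, N/R/Stay/w, N/R/In/z, N/R/In/w} → row (5,0) (5,0)
{N/L/Stay/z, N/L/Stay/w, N/L/In/z, N/L/In/w} → row (6,-4) (6,-4)
That's 7 distinct rows out of 24 strategies.

7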